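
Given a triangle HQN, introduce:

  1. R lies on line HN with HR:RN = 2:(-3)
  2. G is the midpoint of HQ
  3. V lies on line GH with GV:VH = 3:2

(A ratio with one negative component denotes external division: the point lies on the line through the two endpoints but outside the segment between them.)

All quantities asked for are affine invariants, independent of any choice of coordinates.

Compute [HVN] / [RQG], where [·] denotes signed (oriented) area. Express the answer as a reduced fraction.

[HVN]:[RQG] = 1/5

Set H = (0, 0), Q = (1, 0), N = (0, 1); any affine frame gives the same invariant.
1. R lies on line HN with HR:RN = 2:(-3) ⇒ R = (0, -2)
2. G is the midpoint of HQ ⇒ G = (1/2, 0)
3. V lies on line GH with GV:VH = 3:2 ⇒ V = (1/5, 0)
2·[HVN] = 1/5, 2·[RQG] = 1
[HVN]:[RQG] = 1/5:1 = 1/5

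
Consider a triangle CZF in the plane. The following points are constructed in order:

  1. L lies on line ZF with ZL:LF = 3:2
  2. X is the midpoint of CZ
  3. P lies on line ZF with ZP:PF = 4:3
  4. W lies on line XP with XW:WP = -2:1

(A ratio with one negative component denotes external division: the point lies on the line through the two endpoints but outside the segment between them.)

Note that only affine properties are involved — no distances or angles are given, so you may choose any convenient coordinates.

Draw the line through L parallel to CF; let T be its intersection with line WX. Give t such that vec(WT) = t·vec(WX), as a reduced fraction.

t = 3/10

Assign C = (0, 0), Z = (1, 0), F = (0, 1) — the answer is frame-independent, so this choice is without loss of generality.
1. L lies on line ZF with ZL:LF = 3:2 ⇒ L = (2/5, 3/5)
2. X is the midpoint of CZ ⇒ X = (1/2, 0)
3. P lies on line ZF with ZP:PF = 4:3 ⇒ P = (3/7, 4/7)
4. W lies on line XP with XW:WP = -2:1 ⇒ W = (5/14, 8/7)
through L parallel to CF: direction (0, 1); meets WX at T = (2/5, 4/5)
T = W + t·(X−W) with t = 3/10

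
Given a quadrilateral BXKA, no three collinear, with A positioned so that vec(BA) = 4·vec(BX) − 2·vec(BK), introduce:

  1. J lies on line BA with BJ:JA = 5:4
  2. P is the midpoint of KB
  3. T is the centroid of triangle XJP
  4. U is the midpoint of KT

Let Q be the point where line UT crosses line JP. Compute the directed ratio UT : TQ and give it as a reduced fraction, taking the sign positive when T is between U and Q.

UT:TQ = 17/6

Assign B = (0, 0), X = (1, 0), K = (0, 1), A = (4, -2) — the answer is frame-independent, so this choice is without loss of generality.
1. J lies on line BA with BJ:JA = 5:4 ⇒ J = (20/9, -10/9)
2. P is the midpoint of KB ⇒ P = (0, 1/2)
3. T is the centroid of triangle XJP ⇒ T = (29/27, -11/54)
4. U is the midpoint of KT ⇒ U = (29/54, 43/108)
line UT meets JP at Q = (580/459, -191/459)
T = U + t·(Q−U) with t = 17/23, so UT:TQ = 17/23:6/23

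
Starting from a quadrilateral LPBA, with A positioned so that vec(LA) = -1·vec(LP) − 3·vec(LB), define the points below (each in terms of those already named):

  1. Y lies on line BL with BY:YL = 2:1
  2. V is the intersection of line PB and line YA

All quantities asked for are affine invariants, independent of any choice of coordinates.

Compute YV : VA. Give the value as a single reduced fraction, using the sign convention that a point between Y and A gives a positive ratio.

YV:VA = -2/15

Choose coordinates L = (0, 0), P = (1, 0), B = (0, 1), A = (-1, -3).
1. Y lies on line BL with BY:YL = 2:1 ⇒ Y = (0, 1/3)
2. V is the intersection of line PB and line YA ⇒ V = (2/13, 11/13)
V = Y + t·(A−Y) with t = -2/13, so YV:VA = t:(1−t) = -2/13:15/13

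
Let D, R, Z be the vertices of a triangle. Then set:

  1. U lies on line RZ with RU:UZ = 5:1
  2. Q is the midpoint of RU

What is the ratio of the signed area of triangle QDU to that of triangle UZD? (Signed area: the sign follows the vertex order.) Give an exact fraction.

[QDU]:[UZD] = -5/2

Assign D = (0, 0), R = (1, 0), Z = (0, 1) — the answer is frame-independent, so this choice is without loss of generality.
1. U lies on line RZ with RU:UZ = 5:1 ⇒ U = (1/6, 5/6)
2. Q is the midpoint of RU ⇒ Q = (7/12, 5/12)
2·[QDU] = -5/12, 2·[UZD] = 1/6
[QDU]:[UZD] = -5/12:1/6 = -5/2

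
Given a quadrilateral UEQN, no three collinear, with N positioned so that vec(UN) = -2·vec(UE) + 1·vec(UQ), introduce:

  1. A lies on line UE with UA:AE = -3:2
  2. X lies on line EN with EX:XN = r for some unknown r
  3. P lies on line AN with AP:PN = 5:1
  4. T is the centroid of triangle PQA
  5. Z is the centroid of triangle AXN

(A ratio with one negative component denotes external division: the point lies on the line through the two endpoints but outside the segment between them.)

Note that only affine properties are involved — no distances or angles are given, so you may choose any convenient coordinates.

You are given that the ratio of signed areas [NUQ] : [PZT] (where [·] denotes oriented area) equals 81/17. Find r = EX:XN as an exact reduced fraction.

r = 1/5

Work in coordinates with U = (0, 0), E = (1, 0), Q = (0, 1), N = (-2, 1).
1. A lies on line UE with UA:AE = -3:2 ⇒ A = (3, 0)
2. With EX:XN = r, write λ = r/(r+1) so X = E + λ·(N−E); X is affine-linear in λ
3. P lies on line AN with AP:PN = 5:1 ⇒ P = (-7/6, 5/6)
4. T is the centroid of triangle PQA ⇒ T = (11/18, 11/18)
5. Z is the centroid of triangle AXN ⇒ Z is an affine combination of earlier points and hence also affine-linear in λ
Every point depending on X is an affine combination of X and λ-independent points, so each such coordinate is linear in λ; the λ² term in each signed area is a multiple of (N−E)×(N−E) = 0, so 2·[NUQ] and 2·[PZT] are each linear in λ. Evaluating at λ=0 and λ=1:
  2·[NUQ] = 2,   2·[PZT] = -10/27·λ + 13/27
So [NUQ]:[PZT] = (2) / (-10/27·λ + 13/27). Setting this equal to 81/17:
  2 = 81/17·(-10/27·λ + 13/27)  ⇒  λ = 1/6
Then r = λ/(1−λ) = (1/6)/(5/6) = 1/5. Check: with r = 1/5, X = (1/2, 1/6) and [NUQ]:[PZT] = 81/17 as required.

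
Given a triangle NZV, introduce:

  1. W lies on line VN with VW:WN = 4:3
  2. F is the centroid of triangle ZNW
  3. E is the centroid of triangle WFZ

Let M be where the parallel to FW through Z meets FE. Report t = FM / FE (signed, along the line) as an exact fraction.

Set N = (0, 0), Z = (1, 0), V = (0, 1); any affine frame gives the same invariant.
1. W lies on line VN with VW:WN = 4:3 ⇒ W = (0, 3/7)
2. F is the centroid of triangle ZNW ⇒ F = (1/3, 1/7)
3. E is the centroid of triangle WFZ ⇒ E = (4/9, 4/21)
through Z parallel to FW: direction (-1/3, 2/7); meets FE at M = (2/3, 2/7)
M = F + t·(E−F) with t = 3

t = 3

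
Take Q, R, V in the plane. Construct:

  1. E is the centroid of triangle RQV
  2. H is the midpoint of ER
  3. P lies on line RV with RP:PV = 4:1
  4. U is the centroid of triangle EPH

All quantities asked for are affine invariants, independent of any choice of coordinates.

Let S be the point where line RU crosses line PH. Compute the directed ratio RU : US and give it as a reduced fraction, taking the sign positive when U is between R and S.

Assign Q = (0, 0), R = (1, 0), V = (0, 1) — the answer is frame-independent, so this choice is without loss of generality.
1. E is the centroid of triangle RQV ⇒ E = (1/3, 1/3)
2. H is the midpoint of ER ⇒ H = (2/3, 1/6)
3. P lies on line RV with RP:PV = 4:1 ⇒ P = (1/5, 4/5)
4. U is the centroid of triangle EPH ⇒ U = (2/5, 13/30)
line RU meets PH at S = (11/20, 13/40)
U = R + t·(S−R) with t = 4/3, so RU:US = 4/3:-1/3

RU:US = -4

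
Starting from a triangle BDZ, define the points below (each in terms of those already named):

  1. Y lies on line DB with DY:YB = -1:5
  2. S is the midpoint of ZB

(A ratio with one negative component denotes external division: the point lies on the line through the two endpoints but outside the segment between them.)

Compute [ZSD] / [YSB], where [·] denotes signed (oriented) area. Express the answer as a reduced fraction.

[ZSD]:[YSB] = 4/5

Choose coordinates B = (0, 0), D = (1, 0), Z = (0, 1).
1. Y lies on line DB with DY:YB = -1:5 ⇒ Y = (5/4, 0)
2. S is the midpoint of ZB ⇒ S = (0, 1/2)
2·[ZSD] = 1/2, 2·[YSB] = 5/8
[ZSD]:[YSB] = 1/2:5/8 = 4/5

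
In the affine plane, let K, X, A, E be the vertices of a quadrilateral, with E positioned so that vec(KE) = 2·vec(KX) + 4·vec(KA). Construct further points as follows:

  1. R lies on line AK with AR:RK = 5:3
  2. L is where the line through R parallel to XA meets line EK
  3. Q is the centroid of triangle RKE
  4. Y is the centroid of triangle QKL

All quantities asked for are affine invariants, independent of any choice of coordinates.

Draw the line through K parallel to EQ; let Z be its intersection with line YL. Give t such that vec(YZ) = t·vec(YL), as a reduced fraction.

t = 17/14

Work in coordinates with K = (0, 0), X = (1, 0), A = (0, 1), E = (2, 4).
1. R lies on line AK with AR:RK = 5:3 ⇒ R = (0, 3/8)
2. L is where the line through R parallel to XA meets line EK ⇒ L = (1/8, 1/4)
3. Q is the centroid of triangle RKE ⇒ Q = (2/3, 35/24)
4. Y is the centroid of triangle QKL ⇒ Y = (19/72, 41/72)
through K parallel to EQ: direction (-4/3, -61/24); meets YL at Z = (2/21, 61/336)
Z = Y + t·(L−Y) with t = 17/14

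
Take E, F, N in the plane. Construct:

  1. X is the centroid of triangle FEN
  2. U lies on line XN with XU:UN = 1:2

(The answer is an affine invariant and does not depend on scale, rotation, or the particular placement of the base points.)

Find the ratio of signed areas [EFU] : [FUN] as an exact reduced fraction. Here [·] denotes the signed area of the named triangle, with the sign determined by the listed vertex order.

[EFU]:[FUN] = -5/2

Set E = (0, 0), F = (1, 0), N = (0, 1); any affine frame gives the same invariant.
1. X is the centroid of triangle FEN ⇒ X = (1/3, 1/3)
2. U lies on line XN with XU:UN = 1:2 ⇒ U = (2/9, 5/9)
2·[EFU] = 5/9, 2·[FUN] = -2/9
[EFU]:[FUN] = 5/9:-2/9 = -5/2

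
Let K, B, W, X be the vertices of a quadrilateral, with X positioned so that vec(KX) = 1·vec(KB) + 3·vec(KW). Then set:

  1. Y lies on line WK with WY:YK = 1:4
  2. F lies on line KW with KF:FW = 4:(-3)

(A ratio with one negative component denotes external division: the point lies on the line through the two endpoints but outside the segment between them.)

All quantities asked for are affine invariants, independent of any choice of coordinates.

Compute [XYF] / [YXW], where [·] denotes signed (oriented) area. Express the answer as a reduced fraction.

[XYF]:[YXW] = -16

Choose coordinates K = (0, 0), B = (1, 0), W = (0, 1), X = (1, 3).
1. Y lies on line WK with WY:YK = 1:4 ⇒ Y = (0, 4/5)
2. F lies on line KW with KF:FW = 4:(-3) ⇒ F = (0, 4)
2·[XYF] = -16/5, 2·[YXW] = 1/5
[XYF]:[YXW] = -16/5:1/5 = -16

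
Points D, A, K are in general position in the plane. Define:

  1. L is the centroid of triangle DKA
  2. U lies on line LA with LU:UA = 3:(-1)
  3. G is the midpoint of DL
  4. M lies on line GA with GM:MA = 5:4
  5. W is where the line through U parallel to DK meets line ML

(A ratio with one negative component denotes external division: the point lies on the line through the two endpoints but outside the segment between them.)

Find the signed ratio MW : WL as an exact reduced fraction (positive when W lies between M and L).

MW:WL = -19/27

Assign D = (0, 0), A = (1, 0), K = (0, 1) — the answer is frame-independent, so this choice is without loss of generality.
1. L is the centroid of triangle DKA ⇒ L = (1/3, 1/3)
2. U lies on line LA with LU:UA = 3:(-1) ⇒ U = (4/3, -1/6)
3. G is the midpoint of DL ⇒ G = (1/6, 1/6)
4. M lies on line GA with GM:MA = 5:4 ⇒ M = (17/27, 2/27)
5. W is where the line through U parallel to DK meets line ML ⇒ W = (4/3, -13/24)
W = M + t·(L−M) with t = -19/8, so MW:WL = t:(1−t) = -19/8:27/8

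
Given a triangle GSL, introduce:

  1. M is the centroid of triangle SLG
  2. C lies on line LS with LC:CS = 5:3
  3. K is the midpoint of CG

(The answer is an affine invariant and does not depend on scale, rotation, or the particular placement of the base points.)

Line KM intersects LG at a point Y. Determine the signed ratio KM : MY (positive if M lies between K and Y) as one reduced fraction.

Work in coordinates with G = (0, 0), S = (1, 0), L = (0, 1).
1. M is the centroid of triangle SLG ⇒ M = (1/3, 1/3)
2. C lies on line LS with LC:CS = 5:3 ⇒ C = (5/8, 3/8)
3. K is the midpoint of CG ⇒ K = (5/16, 3/16)
line KM meets LG at Y = (0, -2)
M = K + t·(Y−K) with t = -1/15, so KM:MY = -1/15:16/15

KM:MY = -1/16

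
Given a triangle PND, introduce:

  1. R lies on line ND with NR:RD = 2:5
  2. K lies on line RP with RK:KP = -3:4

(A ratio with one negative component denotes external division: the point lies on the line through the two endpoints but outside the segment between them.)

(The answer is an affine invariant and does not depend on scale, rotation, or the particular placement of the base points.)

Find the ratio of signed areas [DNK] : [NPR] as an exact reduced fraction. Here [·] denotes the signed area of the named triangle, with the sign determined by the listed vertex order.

[DNK]:[NPR] = -21/2

Assign P = (0, 0), N = (1, 0), D = (0, 1) — the answer is frame-independent, so this choice is without loss of generality.
1. R lies on line ND with NR:RD = 2:5 ⇒ R = (5/7, 2/7)
2. K lies on line RP with RK:KP = -3:4 ⇒ K = (20/7, 8/7)
2·[DNK] = 3, 2·[NPR] = -2/7
[DNK]:[NPR] = 3:-2/7 = -21/2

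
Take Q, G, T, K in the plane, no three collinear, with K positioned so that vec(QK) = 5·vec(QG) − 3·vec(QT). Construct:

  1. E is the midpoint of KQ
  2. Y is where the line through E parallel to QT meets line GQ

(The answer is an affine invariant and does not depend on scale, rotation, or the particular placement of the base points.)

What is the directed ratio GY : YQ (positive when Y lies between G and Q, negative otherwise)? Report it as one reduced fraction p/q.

GY:YQ = -3/5

Choose coordinates Q = (0, 0), G = (1, 0), T = (0, 1), K = (5, -3).
1. E is the midpoint of KQ ⇒ E = (5/2, -3/2)
2. Y is where the line through E parallel to QT meets line GQ ⇒ Y = (5/2, 0)
Y = G + t·(Q−G) with t = -3/2, so GY:YQ = t:(1−t) = -3/2:5/2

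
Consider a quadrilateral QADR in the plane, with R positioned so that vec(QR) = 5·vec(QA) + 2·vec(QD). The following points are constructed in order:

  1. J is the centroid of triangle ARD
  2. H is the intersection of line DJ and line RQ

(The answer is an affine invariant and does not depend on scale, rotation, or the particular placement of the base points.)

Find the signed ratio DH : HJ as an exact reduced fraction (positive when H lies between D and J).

DH:HJ = -5

Choose coordinates Q = (0, 0), A = (1, 0), D = (0, 1), R = (5, 2).
1. J is the centroid of triangle ARD ⇒ J = (2, 1)
2. H is the intersection of line DJ and line RQ ⇒ H = (5/2, 1)
H = D + t·(J−D) with t = 5/4, so DH:HJ = t:(1−t) = 5/4:-1/4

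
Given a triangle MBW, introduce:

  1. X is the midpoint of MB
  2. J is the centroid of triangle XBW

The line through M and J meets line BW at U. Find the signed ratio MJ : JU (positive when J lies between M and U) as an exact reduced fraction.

Work in coordinates with M = (0, 0), B = (1, 0), W = (0, 1).
1. X is the midpoint of MB ⇒ X = (1/2, 0)
2. J is the centroid of triangle XBW ⇒ J = (1/2, 1/3)
line MJ meets BW at U = (3/5, 2/5)
J = M + t·(U−M) with t = 5/6, so MJ:JU = 5/6:1/6

MJ:JU = 5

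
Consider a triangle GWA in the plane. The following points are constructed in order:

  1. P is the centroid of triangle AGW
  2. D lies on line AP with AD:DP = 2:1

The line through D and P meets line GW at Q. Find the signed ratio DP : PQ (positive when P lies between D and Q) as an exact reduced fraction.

DP:PQ = 2/3

Work in coordinates with G = (0, 0), W = (1, 0), A = (0, 1).
1. P is the centroid of triangle AGW ⇒ P = (1/3, 1/3)
2. D lies on line AP with AD:DP = 2:1 ⇒ D = (2/9, 5/9)
line DP meets GW at Q = (1/2, 0)
P = D + t·(Q−D) with t = 2/5, so DP:PQ = 2/5:3/5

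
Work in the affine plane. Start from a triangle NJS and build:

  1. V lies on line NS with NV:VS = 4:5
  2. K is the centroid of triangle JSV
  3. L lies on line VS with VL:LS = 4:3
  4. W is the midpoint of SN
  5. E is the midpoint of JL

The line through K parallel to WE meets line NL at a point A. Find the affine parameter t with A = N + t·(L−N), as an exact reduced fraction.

t = 53/72

Assign N = (0, 0), J = (1, 0), S = (0, 1) — the answer is frame-independent, so this choice is without loss of generality.
1. V lies on line NS with NV:VS = 4:5 ⇒ V = (0, 4/9)
2. K is the centroid of triangle JSV ⇒ K = (1/3, 13/27)
3. L lies on line VS with VL:LS = 4:3 ⇒ L = (0, 16/21)
4. W is the midpoint of SN ⇒ W = (0, 1/2)
5. E is the midpoint of JL ⇒ E = (1/2, 8/21)
through K parallel to WE: direction (1/2, -5/42); meets NL at A = (0, 106/189)
A = N + t·(L−N) with t = 53/72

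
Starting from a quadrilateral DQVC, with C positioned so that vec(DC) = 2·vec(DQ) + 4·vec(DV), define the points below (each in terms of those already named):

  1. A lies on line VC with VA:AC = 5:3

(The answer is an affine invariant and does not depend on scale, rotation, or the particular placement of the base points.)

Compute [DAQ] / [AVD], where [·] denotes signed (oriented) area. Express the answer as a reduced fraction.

Work in coordinates with D = (0, 0), Q = (1, 0), V = (0, 1), C = (2, 4).
1. A lies on line VC with VA:AC = 5:3 ⇒ A = (5/4, 23/8)
2·[DAQ] = -23/8, 2·[AVD] = 5/4
[DAQ]:[AVD] = -23/8:5/4 = -23/10

[DAQ]:[AVD] = -23/10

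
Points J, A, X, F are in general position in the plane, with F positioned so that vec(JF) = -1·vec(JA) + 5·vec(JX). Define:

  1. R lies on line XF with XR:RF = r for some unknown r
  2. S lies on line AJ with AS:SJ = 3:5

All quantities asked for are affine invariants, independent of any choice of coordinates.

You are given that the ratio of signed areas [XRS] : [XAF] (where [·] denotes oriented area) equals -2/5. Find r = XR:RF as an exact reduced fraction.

Set J = (0, 0), A = (1, 0), X = (0, 1), F = (-1, 5); any affine frame gives the same invariant.
1. With XR:RF = r, write λ = r/(r+1) so R = X + λ·(F−X); R is affine-linear in λ
2. S lies on line AJ with AS:SJ = 3:5 ⇒ S = (5/8, 0)
Every point depending on R is an affine combination of R and λ-independent points, so each such coordinate is linear in λ; the λ² term in each signed area is a multiple of (F−X)×(F−X) = 0, so 2·[XRS] and 2·[XAF] are each linear in λ. Evaluating at λ=0 and λ=1:
  2·[XRS] = -3/2·λ,   2·[XAF] = 3
So [XRS]:[XAF] = (-3/2·λ) / (3). Setting this equal to -2/5:
  -3/2·λ = -2/5·(3)  ⇒  λ = 4/5
Then r = λ/(1−λ) = (4/5)/(1/5) = 4. Check: with r = 4, R = (-4/5, 21/5) and [XRS]:[XAF] = -2/5 as required.

r = 4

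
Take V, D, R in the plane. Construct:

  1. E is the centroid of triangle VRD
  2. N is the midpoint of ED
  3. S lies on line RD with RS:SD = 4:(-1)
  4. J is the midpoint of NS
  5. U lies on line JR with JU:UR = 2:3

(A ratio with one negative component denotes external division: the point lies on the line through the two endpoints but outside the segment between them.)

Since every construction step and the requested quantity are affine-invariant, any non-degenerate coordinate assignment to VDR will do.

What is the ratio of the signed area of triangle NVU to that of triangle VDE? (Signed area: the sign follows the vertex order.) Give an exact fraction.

[NVU]:[VDE] = -2/5

Set V = (0, 0), D = (1, 0), R = (0, 1); any affine frame gives the same invariant.
1. E is the centroid of triangle VRD ⇒ E = (1/3, 1/3)
2. N is the midpoint of ED ⇒ N = (2/3, 1/6)
3. S lies on line RD with RS:SD = 4:(-1) ⇒ S = (4/3, -1/3)
4. J is the midpoint of NS ⇒ J = (1, -1/12)
5. U lies on line JR with JU:UR = 2:3 ⇒ U = (3/5, 7/20)
2·[NVU] = -2/15, 2·[VDE] = 1/3
[NVU]:[VDE] = -2/15:1/3 = -2/5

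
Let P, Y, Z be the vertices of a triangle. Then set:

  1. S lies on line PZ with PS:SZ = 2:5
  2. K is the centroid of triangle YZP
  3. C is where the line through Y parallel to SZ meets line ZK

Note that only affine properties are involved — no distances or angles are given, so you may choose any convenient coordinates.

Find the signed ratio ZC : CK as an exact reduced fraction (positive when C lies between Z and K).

Assign P = (0, 0), Y = (1, 0), Z = (0, 1) — the answer is frame-independent, so this choice is without loss of generality.
1. S lies on line PZ with PS:SZ = 2:5 ⇒ S = (0, 2/7)
2. K is the centroid of triangle YZP ⇒ K = (1/3, 1/3)
3. C is where the line through Y parallel to SZ meets line ZK ⇒ C = (1, -1)
C = Z + t·(K−Z) with t = 3, so ZC:CK = t:(1−t) = 3:-2

ZC:CK = -3/2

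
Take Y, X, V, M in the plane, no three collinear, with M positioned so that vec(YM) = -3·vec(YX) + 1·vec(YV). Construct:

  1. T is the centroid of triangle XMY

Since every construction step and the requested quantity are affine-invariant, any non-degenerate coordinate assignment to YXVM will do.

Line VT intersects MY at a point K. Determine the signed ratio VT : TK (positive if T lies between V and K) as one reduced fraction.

VT:TK = 8

Assign Y = (0, 0), X = (1, 0), V = (0, 1), M = (-3, 1) — the answer is frame-independent, so this choice is without loss of generality.
1. T is the centroid of triangle XMY ⇒ T = (-2/3, 1/3)
line VT meets MY at K = (-3/4, 1/4)
T = V + t·(K−V) with t = 8/9, so VT:TK = 8/9:1/9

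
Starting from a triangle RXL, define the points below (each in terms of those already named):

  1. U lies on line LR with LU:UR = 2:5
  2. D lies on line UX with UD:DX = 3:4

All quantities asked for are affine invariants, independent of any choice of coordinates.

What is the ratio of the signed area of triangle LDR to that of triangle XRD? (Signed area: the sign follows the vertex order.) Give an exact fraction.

[LDR]:[XRD] = 21/20

Set R = (0, 0), X = (1, 0), L = (0, 1); any affine frame gives the same invariant.
1. U lies on line LR with LU:UR = 2:5 ⇒ U = (0, 5/7)
2. D lies on line UX with UD:DX = 3:4 ⇒ D = (3/7, 20/49)
2·[LDR] = -3/7, 2·[XRD] = -20/49
[LDR]:[XRD] = -3/7:-20/49 = 21/20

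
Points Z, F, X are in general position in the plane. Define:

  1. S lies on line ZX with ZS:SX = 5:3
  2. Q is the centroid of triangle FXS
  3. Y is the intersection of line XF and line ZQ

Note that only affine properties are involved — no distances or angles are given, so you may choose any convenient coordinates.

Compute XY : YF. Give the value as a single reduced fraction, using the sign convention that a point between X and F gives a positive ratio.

XY:YF = 8/13

Assign Z = (0, 0), F = (1, 0), X = (0, 1) — the answer is frame-independent, so this choice is without loss of generality.
1. S lies on line ZX with ZS:SX = 5:3 ⇒ S = (0, 5/8)
2. Q is the centroid of triangle FXS ⇒ Q = (1/3, 13/24)
3. Y is the intersection of line XF and line ZQ ⇒ Y = (8/21, 13/21)
Y = X + t·(F−X) with t = 8/21, so XY:YF = t:(1−t) = 8/21:13/21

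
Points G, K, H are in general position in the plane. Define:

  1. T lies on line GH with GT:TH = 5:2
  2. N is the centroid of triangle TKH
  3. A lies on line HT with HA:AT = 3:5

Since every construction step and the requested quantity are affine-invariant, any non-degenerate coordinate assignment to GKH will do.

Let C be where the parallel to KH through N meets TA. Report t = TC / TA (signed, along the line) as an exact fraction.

t = 16/15

Work in coordinates with G = (0, 0), K = (1, 0), H = (0, 1).
1. T lies on line GH with GT:TH = 5:2 ⇒ T = (0, 5/7)
2. N is the centroid of triangle TKH ⇒ N = (1/3, 4/7)
3. A lies on line HT with HA:AT = 3:5 ⇒ A = (0, 25/28)
through N parallel to KH: direction (-1, 1); meets TA at C = (0, 19/21)
C = T + t·(A−T) with t = 16/15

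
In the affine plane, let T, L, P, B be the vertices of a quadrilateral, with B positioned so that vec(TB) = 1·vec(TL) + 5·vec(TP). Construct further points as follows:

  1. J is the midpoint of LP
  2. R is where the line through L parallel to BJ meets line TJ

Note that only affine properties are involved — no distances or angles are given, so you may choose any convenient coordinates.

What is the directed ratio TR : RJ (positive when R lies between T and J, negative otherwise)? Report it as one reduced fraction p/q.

Assign T = (0, 0), L = (1, 0), P = (0, 1), B = (1, 5) — the answer is frame-independent, so this choice is without loss of generality.
1. J is the midpoint of LP ⇒ J = (1/2, 1/2)
2. R is where the line through L parallel to BJ meets line TJ ⇒ R = (9/8, 9/8)
R = T + t·(J−T) with t = 9/4, so TR:RJ = t:(1−t) = 9/4:-5/4

TR:RJ = -9/5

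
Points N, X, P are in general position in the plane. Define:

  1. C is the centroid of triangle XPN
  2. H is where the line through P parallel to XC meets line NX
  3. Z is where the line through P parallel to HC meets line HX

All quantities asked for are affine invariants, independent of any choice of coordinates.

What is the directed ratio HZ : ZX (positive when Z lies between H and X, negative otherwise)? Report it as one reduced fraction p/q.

Choose coordinates N = (0, 0), X = (1, 0), P = (0, 1).
1. C is the centroid of triangle XPN ⇒ C = (1/3, 1/3)
2. H is where the line through P parallel to XC meets line NX ⇒ H = (2, 0)
3. Z is where the line through P parallel to HC meets line HX ⇒ Z = (5, 0)
Z = H + t·(X−H) with t = -3, so HZ:ZX = t:(1−t) = -3:4

HZ:ZX = -3/4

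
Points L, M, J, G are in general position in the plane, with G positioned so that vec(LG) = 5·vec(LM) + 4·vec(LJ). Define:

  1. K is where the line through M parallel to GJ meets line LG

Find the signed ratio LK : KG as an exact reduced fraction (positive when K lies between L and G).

Work in coordinates with L = (0, 0), M = (1, 0), J = (0, 1), G = (5, 4).
1. K is where the line through M parallel to GJ meets line LG ⇒ K = (-3, -12/5)
K = L + t·(G−L) with t = -3/5, so LK:KG = t:(1−t) = -3/5:8/5

LK:KG = -3/8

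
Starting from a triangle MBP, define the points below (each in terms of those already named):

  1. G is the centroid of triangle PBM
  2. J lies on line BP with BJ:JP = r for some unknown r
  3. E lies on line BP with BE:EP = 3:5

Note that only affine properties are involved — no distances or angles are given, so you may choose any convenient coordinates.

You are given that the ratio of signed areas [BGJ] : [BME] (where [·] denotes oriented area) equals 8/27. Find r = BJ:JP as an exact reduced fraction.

r = 1/2

Set M = (0, 0), B = (1, 0), P = (0, 1); any affine frame gives the same invariant.
1. G is the centroid of triangle PBM ⇒ G = (1/3, 1/3)
2. With BJ:JP = r, write λ = r/(r+1) so J = B + λ·(P−B); J is affine-linear in λ
3. E lies on line BP with BE:EP = 3:5 ⇒ E = (5/8, 3/8)
Every point depending on J is an affine combination of J and λ-independent points, so each such coordinate is linear in λ; the λ² term in each signed area is a multiple of (P−B)×(P−B) = 0, so 2·[BGJ] and 2·[BME] are each linear in λ. Evaluating at λ=0 and λ=1:
  2·[BGJ] = -1/3·λ,   2·[BME] = -3/8
So [BGJ]:[BME] = (-1/3·λ) / (-3/8). Setting this equal to 8/27:
  -1/3·λ = 8/27·(-3/8)  ⇒  λ = 1/3
Then r = λ/(1−λ) = (1/3)/(2/3) = 1/2. Check: with r = 1/2, J = (2/3, 1/3) and [BGJ]:[BME] = 8/27 as required.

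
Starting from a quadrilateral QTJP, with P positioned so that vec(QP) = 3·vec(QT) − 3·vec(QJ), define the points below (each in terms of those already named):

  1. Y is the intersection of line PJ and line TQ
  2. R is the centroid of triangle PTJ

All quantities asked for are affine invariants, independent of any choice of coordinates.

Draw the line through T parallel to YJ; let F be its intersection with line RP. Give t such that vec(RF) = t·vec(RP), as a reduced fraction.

Work in coordinates with Q = (0, 0), T = (1, 0), J = (0, 1), P = (3, -3).
1. Y is the intersection of line PJ and line TQ ⇒ Y = (3/4, 0)
2. R is the centroid of triangle PTJ ⇒ R = (4/3, -2/3)
through T parallel to YJ: direction (-3/4, 1); meets RP at F = (-2, 4)
F = R + t·(P−R) with t = -2

t = -2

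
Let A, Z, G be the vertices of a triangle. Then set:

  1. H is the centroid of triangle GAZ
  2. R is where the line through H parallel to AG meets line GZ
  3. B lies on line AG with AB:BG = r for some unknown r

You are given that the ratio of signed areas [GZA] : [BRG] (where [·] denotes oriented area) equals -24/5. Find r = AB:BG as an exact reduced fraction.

r = 3/5

Work in coordinates with A = (0, 0), Z = (1, 0), G = (0, 1).
1. H is the centroid of triangle GAZ ⇒ H = (1/3, 1/3)
2. R is where the line through H parallel to AG meets line GZ ⇒ R = (1/3, 2/3)
3. With AB:BG = r, write λ = r/(r+1) so B = A + λ·(G−A); B is affine-linear in λ
Every point depending on B is an affine combination of B and λ-independent points, so each such coordinate is linear in λ; the λ² term in each signed area is a multiple of (G−A)×(G−A) = 0, so 2·[GZA] and 2·[BRG] are each linear in λ. Evaluating at λ=0 and λ=1:
  2·[GZA] = -1,   2·[BRG] = -1/3·λ + 1/3
So [GZA]:[BRG] = (-1) / (-1/3·λ + 1/3). Setting this equal to -24/5:
  -1 = -24/5·(-1/3·λ + 1/3)  ⇒  λ = 3/8
Then r = λ/(1−λ) = (3/8)/(5/8) = 3/5. Check: with r = 3/5, B = (0, 3/8) and [GZA]:[BRG] = -24/5 as required.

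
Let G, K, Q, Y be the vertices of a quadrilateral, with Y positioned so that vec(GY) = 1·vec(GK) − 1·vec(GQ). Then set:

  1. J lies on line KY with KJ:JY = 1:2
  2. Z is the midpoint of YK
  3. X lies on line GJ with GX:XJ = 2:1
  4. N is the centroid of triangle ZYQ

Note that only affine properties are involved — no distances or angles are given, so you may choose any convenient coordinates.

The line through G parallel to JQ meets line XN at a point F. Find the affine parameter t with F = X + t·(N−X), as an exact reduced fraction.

Work in coordinates with G = (0, 0), K = (1, 0), Q = (0, 1), Y = (1, -1).
1. J lies on line KY with KJ:JY = 1:2 ⇒ J = (1, -1/3)
2. Z is the midpoint of YK ⇒ Z = (1, -1/2)
3. X lies on line GJ with GX:XJ = 2:1 ⇒ X = (2/3, -2/9)
4. N is the centroid of triangle ZYQ ⇒ N = (2/3, -1/6)
through G parallel to JQ: direction (-1, 4/3); meets XN at F = (2/3, -8/9)
F = X + t·(N−X) with t = -12

t = -12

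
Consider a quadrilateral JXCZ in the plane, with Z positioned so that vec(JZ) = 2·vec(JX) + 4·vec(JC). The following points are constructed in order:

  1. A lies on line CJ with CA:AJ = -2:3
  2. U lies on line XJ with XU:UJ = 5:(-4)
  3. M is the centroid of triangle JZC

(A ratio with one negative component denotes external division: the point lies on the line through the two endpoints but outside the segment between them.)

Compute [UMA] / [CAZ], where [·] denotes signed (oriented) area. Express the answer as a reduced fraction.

Choose coordinates J = (0, 0), X = (1, 0), C = (0, 1), Z = (2, 4).
1. A lies on line CJ with CA:AJ = -2:3 ⇒ A = (0, 3)
2. U lies on line XJ with XU:UJ = 5:(-4) ⇒ U = (-4, 0)
3. M is the centroid of triangle JZC ⇒ M = (2/3, 5/3)
2·[UMA] = 22/3, 2·[CAZ] = -4
[UMA]:[CAZ] = 22/3:-4 = -11/6

[UMA]:[CAZ] = -11/6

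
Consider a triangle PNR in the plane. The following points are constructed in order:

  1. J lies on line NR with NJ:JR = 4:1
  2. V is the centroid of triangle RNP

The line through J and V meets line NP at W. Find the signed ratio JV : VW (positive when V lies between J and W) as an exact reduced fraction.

JV:VW = 7/5

Set P = (0, 0), N = (1, 0), R = (0, 1); any affine frame gives the same invariant.
1. J lies on line NR with NJ:JR = 4:1 ⇒ J = (1/5, 4/5)
2. V is the centroid of triangle RNP ⇒ V = (1/3, 1/3)
line JV meets NP at W = (3/7, 0)
V = J + t·(W−J) with t = 7/12, so JV:VW = 7/12:5/12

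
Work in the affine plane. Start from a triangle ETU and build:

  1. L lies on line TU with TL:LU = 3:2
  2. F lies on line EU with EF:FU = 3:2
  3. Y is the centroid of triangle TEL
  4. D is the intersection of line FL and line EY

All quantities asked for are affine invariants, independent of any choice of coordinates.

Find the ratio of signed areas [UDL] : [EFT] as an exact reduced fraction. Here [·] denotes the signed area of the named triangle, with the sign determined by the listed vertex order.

Set E = (0, 0), T = (1, 0), U = (0, 1); any affine frame gives the same invariant.
1. L lies on line TU with TL:LU = 3:2 ⇒ L = (2/5, 3/5)
2. F lies on line EU with EF:FU = 3:2 ⇒ F = (0, 3/5)
3. Y is the centroid of triangle TEL ⇒ Y = (7/15, 1/5)
4. D is the intersection of line FL and line EY ⇒ D = (7/5, 3/5)
2·[UDL] = -2/5, 2·[EFT] = -3/5
[UDL]:[EFT] = -2/5:-3/5 = 2/3

[UDL]:[EFT] = 2/3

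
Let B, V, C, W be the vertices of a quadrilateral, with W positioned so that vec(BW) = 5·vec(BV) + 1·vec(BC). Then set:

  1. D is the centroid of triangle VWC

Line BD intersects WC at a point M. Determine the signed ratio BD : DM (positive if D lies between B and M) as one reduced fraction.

Assign B = (0, 0), V = (1, 0), C = (0, 1), W = (5, 1) — the answer is frame-independent, so this choice is without loss of generality.
1. D is the centroid of triangle VWC ⇒ D = (2, 2/3)
line BD meets WC at M = (3, 1)
D = B + t·(M−B) with t = 2/3, so BD:DM = 2/3:1/3

BD:DM = 2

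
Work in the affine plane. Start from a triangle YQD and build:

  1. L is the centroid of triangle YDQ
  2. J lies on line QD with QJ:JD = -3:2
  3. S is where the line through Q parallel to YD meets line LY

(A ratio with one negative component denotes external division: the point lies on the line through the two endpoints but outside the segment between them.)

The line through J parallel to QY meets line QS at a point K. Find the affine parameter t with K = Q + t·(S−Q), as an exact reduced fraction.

Assign Y = (0, 0), Q = (1, 0), D = (0, 1) — the answer is frame-independent, so this choice is without loss of generality.
1. L is the centroid of triangle YDQ ⇒ L = (1/3, 1/3)
2. J lies on line QD with QJ:JD = -3:2 ⇒ J = (-2, 3)
3. S is where the line through Q parallel to YD meets line LY ⇒ S = (1, 1)
through J parallel to QY: direction (-1, 0); meets QS at K = (1, 3)
K = Q + t·(S−Q) with t = 3

t = 3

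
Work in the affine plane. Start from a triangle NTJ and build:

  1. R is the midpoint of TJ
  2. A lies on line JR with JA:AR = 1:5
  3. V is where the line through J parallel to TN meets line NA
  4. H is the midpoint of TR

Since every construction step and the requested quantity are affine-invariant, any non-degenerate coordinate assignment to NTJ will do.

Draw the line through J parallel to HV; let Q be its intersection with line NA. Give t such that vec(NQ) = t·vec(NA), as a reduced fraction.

Work in coordinates with N = (0, 0), T = (1, 0), J = (0, 1).
1. R is the midpoint of TJ ⇒ R = (1/2, 1/2)
2. A lies on line JR with JA:AR = 1:5 ⇒ A = (1/12, 11/12)
3. V is where the line through J parallel to TN meets line NA ⇒ V = (1/11, 1)
4. H is the midpoint of TR ⇒ H = (3/4, 1/4)
through J parallel to HV: direction (-29/44, 3/4); meets NA at Q = (29/352, 29/32)
Q = N + t·(A−N) with t = 87/88

t = 87/88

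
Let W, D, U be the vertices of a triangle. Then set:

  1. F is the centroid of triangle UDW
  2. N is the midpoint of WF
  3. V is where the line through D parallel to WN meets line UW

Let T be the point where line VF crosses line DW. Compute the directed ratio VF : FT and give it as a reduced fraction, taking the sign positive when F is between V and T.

VF:FT = -4

Assign W = (0, 0), D = (1, 0), U = (0, 1) — the answer is frame-independent, so this choice is without loss of generality.
1. F is the centroid of triangle UDW ⇒ F = (1/3, 1/3)
2. N is the midpoint of WF ⇒ N = (1/6, 1/6)
3. V is where the line through D parallel to WN meets line UW ⇒ V = (0, -1)
line VF meets DW at T = (1/4, 0)
F = V + t·(T−V) with t = 4/3, so VF:FT = 4/3:-1/3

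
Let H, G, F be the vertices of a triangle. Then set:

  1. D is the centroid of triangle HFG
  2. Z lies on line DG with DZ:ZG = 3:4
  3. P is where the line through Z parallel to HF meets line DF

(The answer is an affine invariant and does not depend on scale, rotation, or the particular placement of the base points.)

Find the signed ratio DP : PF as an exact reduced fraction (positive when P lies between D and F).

DP:PF = -6/13

Assign H = (0, 0), G = (1, 0), F = (0, 1) — the answer is frame-independent, so this choice is without loss of generality.
1. D is the centroid of triangle HFG ⇒ D = (1/3, 1/3)
2. Z lies on line DG with DZ:ZG = 3:4 ⇒ Z = (13/21, 4/21)
3. P is where the line through Z parallel to HF meets line DF ⇒ P = (13/21, -5/21)
P = D + t·(F−D) with t = -6/7, so DP:PF = t:(1−t) = -6/7:13/7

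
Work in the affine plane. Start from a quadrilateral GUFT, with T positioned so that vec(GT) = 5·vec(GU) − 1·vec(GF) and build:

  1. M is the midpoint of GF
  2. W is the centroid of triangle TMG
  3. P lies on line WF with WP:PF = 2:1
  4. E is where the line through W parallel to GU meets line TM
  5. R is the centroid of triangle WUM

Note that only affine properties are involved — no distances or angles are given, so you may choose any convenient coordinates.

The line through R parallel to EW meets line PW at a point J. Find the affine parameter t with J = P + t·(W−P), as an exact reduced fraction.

t = 9/14

Choose coordinates G = (0, 0), U = (1, 0), F = (0, 1), T = (5, -1).
1. M is the midpoint of GF ⇒ M = (0, 1/2)
2. W is the centroid of triangle TMG ⇒ W = (5/3, -1/6)
3. P lies on line WF with WP:PF = 2:1 ⇒ P = (5/9, 11/18)
4. E is where the line through W parallel to GU meets line TM ⇒ E = (20/9, -1/6)
5. R is the centroid of triangle WUM ⇒ R = (8/9, 1/9)
through R parallel to EW: direction (-5/9, 0); meets PW at J = (80/63, 1/9)
J = P + t·(W−P) with t = 9/14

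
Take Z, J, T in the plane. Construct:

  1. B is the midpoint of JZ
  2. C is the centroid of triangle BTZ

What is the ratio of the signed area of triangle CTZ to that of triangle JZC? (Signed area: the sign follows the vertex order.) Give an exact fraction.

Work in coordinates with Z = (0, 0), J = (1, 0), T = (0, 1).
1. B is the midpoint of JZ ⇒ B = (1/2, 0)
2. C is the centroid of triangle BTZ ⇒ C = (1/6, 1/3)
2·[CTZ] = 1/6, 2·[JZC] = -1/3
[CTZ]:[JZC] = 1/6:-1/3 = -1/2

[CTZ]:[JZC] = -1/2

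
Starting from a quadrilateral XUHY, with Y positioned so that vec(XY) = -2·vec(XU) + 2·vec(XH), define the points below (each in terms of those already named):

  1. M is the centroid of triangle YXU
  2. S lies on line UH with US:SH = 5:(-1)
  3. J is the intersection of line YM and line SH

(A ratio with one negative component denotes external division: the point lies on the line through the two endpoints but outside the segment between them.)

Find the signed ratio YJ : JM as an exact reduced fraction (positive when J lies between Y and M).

Assign X = (0, 0), U = (1, 0), H = (0, 1), Y = (-2, 2) — the answer is frame-independent, so this choice is without loss of generality.
1. M is the centroid of triangle YXU ⇒ M = (-1/3, 2/3)
2. S lies on line UH with US:SH = 5:(-1) ⇒ S = (-1/4, 5/4)
3. J is the intersection of line YM and line SH ⇒ J = (3, -2)
J = Y + t·(M−Y) with t = 3, so YJ:JM = t:(1−t) = 3:-2

YJ:JM = -3/2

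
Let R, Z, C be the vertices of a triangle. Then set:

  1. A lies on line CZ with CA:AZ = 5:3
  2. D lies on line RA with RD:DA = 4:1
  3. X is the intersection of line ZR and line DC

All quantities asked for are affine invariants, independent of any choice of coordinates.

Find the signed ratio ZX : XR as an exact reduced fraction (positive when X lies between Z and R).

Assign R = (0, 0), Z = (1, 0), C = (0, 1) — the answer is frame-independent, so this choice is without loss of generality.
1. A lies on line CZ with CA:AZ = 5:3 ⇒ A = (5/8, 3/8)
2. D lies on line RA with RD:DA = 4:1 ⇒ D = (1/2, 3/10)
3. X is the intersection of line ZR and line DC ⇒ X = (5/7, 0)
X = Z + t·(R−Z) with t = 2/7, so ZX:XR = t:(1−t) = 2/7:5/7

ZX:XR = 2/5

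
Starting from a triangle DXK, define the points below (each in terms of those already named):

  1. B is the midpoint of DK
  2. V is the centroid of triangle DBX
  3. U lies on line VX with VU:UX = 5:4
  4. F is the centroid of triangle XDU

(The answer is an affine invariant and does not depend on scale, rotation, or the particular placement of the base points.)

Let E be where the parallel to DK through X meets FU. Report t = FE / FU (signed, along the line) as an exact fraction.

Choose coordinates D = (0, 0), X = (1, 0), K = (0, 1).
1. B is the midpoint of DK ⇒ B = (0, 1/2)
2. V is the centroid of triangle DBX ⇒ V = (1/3, 1/6)
3. U lies on line VX with VU:UX = 5:4 ⇒ U = (19/27, 2/27)
4. F is the centroid of triangle XDU ⇒ F = (46/81, 2/81)
through X parallel to DK: direction (0, 1); meets FU at E = (1, 2/11)
E = F + t·(U−F) with t = 35/11

t = 35/11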